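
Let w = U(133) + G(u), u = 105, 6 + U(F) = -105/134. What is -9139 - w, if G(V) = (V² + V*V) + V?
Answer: -4192487/134 ≈ -31287.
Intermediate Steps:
U(F) = -909/134 (U(F) = -6 - 105/134 = -909/134)
G(V) = V + 2*V² (G(V) = (V² + V²) + V = 2*V² + V = V + 2*V²)
w = 2967861/134 (w = -909/134 + 105*(1 + 2*105) = -909/134 + 105*(1 + 210) = -909/134 + 105*211 = -909/134 + 22155 = 2967861/134 ≈ 22148.)
-9139 - w = -9139 - 1*2967861/134 = -9139 - 2967861/134 = -4192487/134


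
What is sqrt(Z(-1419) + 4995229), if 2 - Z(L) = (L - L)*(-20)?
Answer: sqrt(4995231) ≈ 2235.0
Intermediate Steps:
Z(L) = 2 (Z(L) = 2 - (L - L)*(-20) = 2 - 0*(-20) = 2 - 1*0 = 2 + 0 = 2)
sqrt(Z(-1419) + 4995229) = sqrt(2 + 4995229) = sqrt(4995231)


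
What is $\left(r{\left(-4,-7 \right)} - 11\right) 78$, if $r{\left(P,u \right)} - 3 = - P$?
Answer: $-312$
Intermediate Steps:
$r{\left(P,u \right)} = 3 - P$
$\left(r{\left(-4,-7 \right)} - 11\right) 78 = \left(\left(3 - -4\right) - 11\right) 78 = \left(\left(3 + 4\right) - 11\right) 78 = \left(7 - 11\right) 78 = \left(-4\right) 78 = -312$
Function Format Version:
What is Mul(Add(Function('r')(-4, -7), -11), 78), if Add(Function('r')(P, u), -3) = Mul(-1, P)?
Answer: -312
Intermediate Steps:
Function('r')(P, u) = Add(3, Mul(-1, P))
Mul(Add(Function('r')(-4, -7), -11), 78) = Mul(Add(Add(3, Mul(-1, -4)), -11), 78) = Mul(Add(Add(3, 4), -11), 78) = Mul(Add(7, -11), 78) = Mul(-4, 78) = -312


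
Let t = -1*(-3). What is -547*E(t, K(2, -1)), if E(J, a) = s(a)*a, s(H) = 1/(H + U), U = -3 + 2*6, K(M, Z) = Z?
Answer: 547/8 ≈ 68.375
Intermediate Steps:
t = 3
U = 9 (U = -3 + 12 = 9)
s(H) = 1/(9 + H) (s(H) = 1/(H + 9) = 1/(9 + H))
E(J, a) = a/(9 + a)
-547*E(t, K(2, -1)) = -(-547)/(9 - 1) = -(-547)/8 = -547*(-⅛) = 547/8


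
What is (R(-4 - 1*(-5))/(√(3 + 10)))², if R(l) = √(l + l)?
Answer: 2/13 ≈ 0.15385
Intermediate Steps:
R(l) = √2*√l (R(l) = √(2*l) = √2*√l)
(R(-4 - 1*(-5))/(√(3 + 10)))² = ((√2*√(-4 - 1*(-5)))/(√(3 + 10)))² = ((√2*√(-4 + 5))/(√13))² = ((√2*√1)*(√13/13))² = ((√2*1)*(√13/13))² = (√2*(√13/13))² = (√26/13)² = 2/13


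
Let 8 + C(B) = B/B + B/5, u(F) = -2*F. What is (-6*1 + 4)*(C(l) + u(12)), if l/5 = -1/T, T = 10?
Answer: 311/5 ≈ 62.200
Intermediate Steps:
l = -1/2 (l = 5*(-1/10) = -1/2 ≈ -0.50000)
C(B) = -7 + B/5 (C(B) = -8 + (B/B + B/5) = -8 + (1 + B*(1/5)) = -8 + (1 + B/5) = -7 + B/5)
(-6*1 + 4)*(C(l) + u(12)) = (-6*1 + 4)*((-7 + (1/5)*(-1/2)) - 2*12) = (-6 + 4)*((-7 - 1/10) - 24) = -2*(-71/10 - 24) = -2*(-311/10) = 311/5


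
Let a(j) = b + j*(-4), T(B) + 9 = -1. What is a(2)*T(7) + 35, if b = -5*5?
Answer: 365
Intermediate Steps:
b = -25
T(B) = -10 (T(B) = -9 - 1 = -10)
a(j) = -25 - 4*j (a(j) = -25 + j*(-4) = -25 - 4*j)
a(2)*T(7) + 35 = (-25 - 4*2)*(-10) + 35 = (-25 - 8)*(-10) + 35 = -33*(-10) + 35 = 330 + 35 = 365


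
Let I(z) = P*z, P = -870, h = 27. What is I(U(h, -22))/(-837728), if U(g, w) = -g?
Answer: -11745/418864 ≈ -0.028040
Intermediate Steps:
I(z) = -870*z
I(U(h, -22))/(-837728) = -(-870)*27/(-837728) = -870*(-27)*(-1/837728) = 23490*(-1/837728) = -11745/418864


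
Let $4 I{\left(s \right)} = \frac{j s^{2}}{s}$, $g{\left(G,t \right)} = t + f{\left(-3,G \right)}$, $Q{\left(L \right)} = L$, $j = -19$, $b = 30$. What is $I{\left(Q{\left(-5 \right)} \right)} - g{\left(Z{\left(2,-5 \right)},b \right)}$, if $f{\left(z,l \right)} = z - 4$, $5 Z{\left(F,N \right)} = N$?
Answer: $\frac{3}{4} \approx 0.75$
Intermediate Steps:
$Z{\left(F,N \right)} = \frac{N}{5}$
$f{\left(z,l \right)} = -4 + z$ ($f{\left(z,l \right)} = z - 4 = -4 + z$)
$g{\left(G,t \right)} = -7 + t$ ($g{\left(G,t \right)} = t - 7 = -7 + t$)
$I{\left(s \right)} = - \frac{19 s}{4}$ ($I{\left(s \right)} = \frac{- 19 s^{2} \frac{1}{s}}{4} = \frac{\left(-19\right) s}{4} = - \frac{19 s}{4}$)
$I{\left(Q{\left(-5 \right)} \right)} - g{\left(Z{\left(2,-5 \right)},b \right)} = \left(- \frac{19}{4}\right) \left(-5\right) - \left(-7 + 30\right) = \frac{95}{4} - 23 = \frac{3}{4}$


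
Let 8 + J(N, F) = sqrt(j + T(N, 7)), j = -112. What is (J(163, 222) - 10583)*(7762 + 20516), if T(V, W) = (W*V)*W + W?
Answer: -299492298 + 28278*sqrt(7882) ≈ -2.9698e+8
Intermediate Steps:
T(V, W) = W + V*W**2 (T(V, W) = (V*W)*W + W = V*W**2 + W = W + V*W**2)
J(N, F) = -8 + sqrt(-105 + 49*N) (J(N, F) = -8 + sqrt(-112 + 7*(1 + N*7)) = -8 + sqrt(-112 + 7*(1 + 7*N)) = -8 + sqrt(-112 + (7 + 49*N)) = -8 + sqrt(-105 + 49*N))
(J(163, 222) - 10583)*(7762 + 20516) = ((-8 + sqrt(-105 + 49*163)) - 10583)*(7762 + 20516) = ((-8 + sqrt(-105 + 7987)) - 10583)*28278 = ((-8 + sqrt(7882)) - 10583)*28278 = (-10591 + sqrt(7882))*28278 = -299492298 + 28278*sqrt(7882)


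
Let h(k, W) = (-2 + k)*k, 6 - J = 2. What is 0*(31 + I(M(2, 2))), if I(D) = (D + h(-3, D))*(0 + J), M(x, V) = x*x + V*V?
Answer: 0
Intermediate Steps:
J = 4 (J = 6 - 1*2 = 6 - 2 = 4)
h(k, W) = k*(-2 + k)
M(x, V) = V² + x² (M(x, V) = x² + V² = V² + x²)
I(D) = 60 + 4*D (I(D) = (D - 3*(-2 - 3))*(0 + 4) = (D - 3*(-5))*4 = (D + 15)*4 = (15 + D)*4 = 60 + 4*D)
0*(31 + I(M(2, 2))) = 0*(31 + (60 + 4*(2² + 2²))) = 0*(31 + (60 + 4*(4 + 4))) = 0*(31 + (60 + 4*8)) = 0*(31 + (60 + 32)) = 0*(31 + 92) = 0*123 = 0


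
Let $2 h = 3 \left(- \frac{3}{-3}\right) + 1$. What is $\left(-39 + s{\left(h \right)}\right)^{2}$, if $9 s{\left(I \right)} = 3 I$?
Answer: $\frac{13225}{9} \approx 1469.4$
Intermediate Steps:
$h = 2$ ($h = \frac{3 \left(- \frac{3}{-3}\right) + 1}{2} = \frac{3 \left(\left(-3\right) \left(- \frac{1}{3}\right)\right) + 1}{2} = \frac{3 \cdot 1 + 1}{2} = \frac{3 + 1}{2} = \frac{1}{2} \cdot 4 = 2$)
$s{\left(I \right)} = \frac{I}{3}$ ($s{\left(I \right)} = \frac{3 I}{9} = \frac{I}{3}$)
$\left(-39 + s{\left(h \right)}\right)^{2} = \left(-39 + \frac{1}{3} \cdot 2\right)^{2} = \left(-39 + \frac{2}{3}\right)^{2} = \left(- \frac{115}{3}\right)^{2} = \frac{13225}{9}$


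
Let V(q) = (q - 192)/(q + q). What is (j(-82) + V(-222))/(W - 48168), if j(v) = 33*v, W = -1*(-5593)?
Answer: 8007/126022 ≈ 0.063537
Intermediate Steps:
W = 5593
V(q) = (-192 + q)/(2*q) (V(q) = (-192 + q)/((2*q)) = (-192 + q)*(1/(2*q)) = (-192 + q)/(2*q))
(j(-82) + V(-222))/(W - 48168) = (33*(-82) + (½)*(-192 - 222)/(-222))/(5593 - 48168) = (-2706 + (½)*(-1/222)*(-414))/(-42575) = (-2706 + 69/74)*(-1/42575) = -200175/74*(-1/42575) = 8007/126022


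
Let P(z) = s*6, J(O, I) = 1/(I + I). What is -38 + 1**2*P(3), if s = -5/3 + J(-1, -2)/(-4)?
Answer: -381/8 ≈ -47.625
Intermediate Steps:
J(O, I) = 1/(2*I)
s = -77/48 (s = -5/3 + ((1/2)/(-2))/(-4) = -5*1/3 + ((1/2)*(-1/2))*(-1/4) = -5/3 - 1/4*(-1/4) = -5/3 + 1/16 = -77/48 ≈ -1.6042)
P(z) = -77/8 (P(z) = -77/48*6 = -77/8)
-38 + 1**2*P(3) = -38 + 1**2*(-77/8) = -38 + 1*(-77/8) = -38 - 77/8 = -381/8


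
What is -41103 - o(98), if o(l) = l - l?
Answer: -41103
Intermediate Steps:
o(l) = 0
-41103 - o(98) = -41103 - 1*0 = -41103 + 0 = -41103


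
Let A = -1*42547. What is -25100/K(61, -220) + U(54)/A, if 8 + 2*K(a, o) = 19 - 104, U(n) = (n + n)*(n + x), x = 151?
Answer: 2133800380/3956871 ≈ 539.26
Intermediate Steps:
U(n) = 2*n*(151 + n) (U(n) = (n + n)*(n + 151) = (2*n)*(151 + n) = 2*n*(151 + n))
K(a, o) = -93/2 (K(a, o) = -4 + (19 - 104)/2 = -4 + (½)*(-85) = -4 - 85/2 = -93/2)
A = -42547
-25100/K(61, -220) + U(54)/A = -25100/(-93/2) + (2*54*(151 + 54))/(-42547) = -25100*(-2/93) + (2*54*205)*(-1/42547) = 50200/93 + 22140*(-1/42547) = 50200/93 - 22140/42547 = 2133800380/3956871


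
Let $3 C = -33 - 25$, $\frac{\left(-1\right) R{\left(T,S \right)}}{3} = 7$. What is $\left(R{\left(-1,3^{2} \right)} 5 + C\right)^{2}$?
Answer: $\frac{139129}{9} \approx 15459.0$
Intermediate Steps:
$R{\left(T,S \right)} = -21$ ($R{\left(T,S \right)} = \left(-3\right) 7 = -21$)
$C = - \frac{58}{3}$ ($C = \frac{-33 - 25}{3} = \frac{1}{3} \left(-58\right) = - \frac{58}{3} \approx -19.333$)
$\left(R{\left(-1,3^{2} \right)} 5 + C\right)^{2} = \left(\left(-21\right) 5 - \frac{58}{3}\right)^{2} = \left(-105 - \frac{58}{3}\right)^{2} = \left(- \frac{373}{3}\right)^{2} = \frac{139129}{9}$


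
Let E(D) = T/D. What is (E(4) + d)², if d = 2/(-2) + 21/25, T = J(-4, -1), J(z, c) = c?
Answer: 1681/10000 ≈ 0.16810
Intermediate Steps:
T = -1
d = -4/25 (d = 2*(-½) + 21*(1/25) = -1 + 21/25 = -4/25 ≈ -0.16000)
E(D) = -1/D
(E(4) + d)² = (-1/4 - 4/25)² = (-1*¼ - 4/25)² = (-¼ - 4/25)² = (-41/100)² = 1681/10000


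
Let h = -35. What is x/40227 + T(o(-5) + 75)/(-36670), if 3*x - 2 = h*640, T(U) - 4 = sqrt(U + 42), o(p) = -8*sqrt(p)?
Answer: -136969564/737562045 - sqrt(117 - 8*I*sqrt(5))/36670 ≈ -0.186 + 2.2484e-5*I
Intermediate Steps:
T(U) = 4 + sqrt(42 + U) (T(U) = 4 + sqrt(U + 42) = 4 + sqrt(42 + U))
x = -7466 (x = 2/3 + (-35*640)/3 = 2/3 + (1/3)*(-22400) = 2/3 - 22400/3 = -7466)
x/40227 + T(o(-5) + 75)/(-36670) = -7466/40227 + (4 + sqrt(42 + (-8*I*sqrt(5) + 75)))/(-36670) = -7466*1/40227 + (4 + sqrt(42 + (-8*I*sqrt(5) + 75)))*(-1/36670) = -7466/40227 + (4 + sqrt(42 + (-8*I*sqrt(5) + 75)))*(-1/36670) = -7466/40227 + (4 + sqrt(42 + (75 - 8*I*sqrt(5))))*(-1/36670) = -7466/40227 + (4 + sqrt(117 - 8*I*sqrt(5)))*(-1/36670) = -7466/40227 + (-2/18335 - sqrt(117 - 8*I*sqrt(5))/36670) = -136969564/737562045 - sqrt(117 - 8*I*sqrt(5))/36670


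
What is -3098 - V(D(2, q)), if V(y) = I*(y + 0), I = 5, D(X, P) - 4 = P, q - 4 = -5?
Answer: -3113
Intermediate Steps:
q = -1 (q = 4 - 5 = -1)
D(X, P) = 4 + P
V(y) = 5*y (V(y) = 5*(y + 0) = 5*y)
-3098 - V(D(2, q)) = -3098 - 5*(4 - 1) = -3098 - 5*3 = -3098 - 1*15 = -3098 - 15 = -3113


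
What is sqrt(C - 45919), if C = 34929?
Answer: I*sqrt(10990) ≈ 104.83*I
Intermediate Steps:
sqrt(C - 45919) = sqrt(34929 - 45919) = sqrt(-10990) = I*sqrt(10990)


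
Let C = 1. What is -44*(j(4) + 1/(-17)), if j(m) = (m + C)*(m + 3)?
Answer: -26136/17 ≈ -1537.4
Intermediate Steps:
j(m) = (1 + m)*(3 + m) (j(m) = (m + 1)*(m + 3) = (1 + m)*(3 + m))
-44*(j(4) + 1/(-17)) = -44*((3 + 4² + 4*4) + 1/(-17)) = -44*((3 + 16 + 16) - 1/17) = -44*(35 - 1/17) = -44*594/17 = -26136/17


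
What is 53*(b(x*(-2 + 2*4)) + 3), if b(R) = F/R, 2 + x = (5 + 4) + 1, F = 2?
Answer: 3869/24 ≈ 161.21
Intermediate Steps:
x = 8 (x = -2 + ((5 + 4) + 1) = -2 + (9 + 1) = -2 + 10 = 8)
b(R) = 2/R
53*(b(x*(-2 + 2*4)) + 3) = 53*(2/((8*(-2 + 2*4))) + 3) = 53*(2/((8*(-2 + 8))) + 3) = 53*(2/((8*6)) + 3) = 53*(2/48 + 3) = 53*(2*(1/48) + 3) = 53*(1/24 + 3) = 53*(73/24) = 3869/24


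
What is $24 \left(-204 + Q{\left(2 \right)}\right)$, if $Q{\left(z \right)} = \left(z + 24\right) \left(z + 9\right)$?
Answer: $1968$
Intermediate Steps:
$Q{\left(z \right)} = \left(9 + z\right) \left(24 + z\right)$ ($Q{\left(z \right)} = \left(24 + z\right) \left(9 + z\right) = \left(9 + z\right) \left(24 + z\right)$)
$24 \left(-204 + Q{\left(2 \right)}\right) = 24 \left(-204 + \left(216 + 2^{2} + 33 \cdot 2\right)\right) = 24 \left(-204 + \left(216 + 4 + 66\right)\right) = 24 \left(-204 + 286\right) = 24 \cdot 82 = 1968$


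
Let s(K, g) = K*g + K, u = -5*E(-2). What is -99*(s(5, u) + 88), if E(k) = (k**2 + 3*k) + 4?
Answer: -4257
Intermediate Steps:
E(k) = 4 + k**2 + 3*k
u = -10 (u = -5*(4 + (-2)**2 + 3*(-2)) = -5*(4 + 4 - 6) = -5*2 = -10)
s(K, g) = K + K*g
-99*(s(5, u) + 88) = -99*(5*(1 - 10) + 88) = -99*(5*(-9) + 88) = -99*(-45 + 88) = -99*43 = -4257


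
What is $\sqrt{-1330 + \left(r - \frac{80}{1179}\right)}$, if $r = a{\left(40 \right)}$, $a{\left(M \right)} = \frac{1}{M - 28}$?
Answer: $\frac{i \sqrt{821659117}}{786} \approx 36.469 i$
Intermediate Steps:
$a{\left(M \right)} = \frac{1}{-28 + M}$
$r = \frac{1}{12}$ ($r = \frac{1}{-28 + 40} = \frac{1}{12} \approx 0.083333$)
$\sqrt{-1330 + \left(r - \frac{80}{1179}\right)} = \sqrt{-1330 + \left(\frac{1}{12} - \frac{80}{1179}\right)} = \sqrt{-1330 + \frac{73}{4716}} = \sqrt{- \frac{6272207}{4716}} = \frac{i \sqrt{821659117}}{786}$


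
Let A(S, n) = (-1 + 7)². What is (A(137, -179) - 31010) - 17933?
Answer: -48907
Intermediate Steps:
A(S, n) = 36 (A(S, n) = 6² = 36)
(A(137, -179) - 31010) - 17933 = (36 - 31010) - 17933 = -30974 - 17933 = -48907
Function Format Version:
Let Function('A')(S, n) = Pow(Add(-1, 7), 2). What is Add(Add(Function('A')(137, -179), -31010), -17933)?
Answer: -48907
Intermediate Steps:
Function('A')(S, n) = 36 (Function('A')(S, n) = Pow(6, 2) = 36)
Add(Add(Function('A')(137, -179), -31010), -17933) = Add(Add(36, -31010), -17933) = Add(-30974, -17933) = -48907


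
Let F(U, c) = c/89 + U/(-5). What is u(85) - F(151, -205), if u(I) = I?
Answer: 52289/445 ≈ 117.50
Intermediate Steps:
F(U, c) = -U/5 + c/89 (F(U, c) = c*(1/89) + U*(-1/5) = c/89 - U/5 = -U/5 + c/89)
u(85) - F(151, -205) = 85 - (-1/5*151 + (1/89)*(-205)) = 85 - (-151/5 - 205/89) = 85 - 1*(-14464/445) = 85 + 14464/445 = 52289/445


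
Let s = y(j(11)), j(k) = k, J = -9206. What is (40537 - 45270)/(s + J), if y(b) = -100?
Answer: 4733/9306 ≈ 0.50860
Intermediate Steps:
s = -100
(40537 - 45270)/(s + J) = (40537 - 45270)/(-100 - 9206) = -4733/(-9306) = -4733*(-1/9306) = 4733/9306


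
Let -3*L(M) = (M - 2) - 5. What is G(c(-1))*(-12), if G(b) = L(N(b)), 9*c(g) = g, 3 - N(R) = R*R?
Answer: -1300/81 ≈ -16.049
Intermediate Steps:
N(R) = 3 - R**2 (N(R) = 3 - R*R = 3 - R**2)
L(M) = 7/3 - M/3 (L(M) = -((M - 2) - 5)/3 = -((-2 + M) - 5)/3 = -(-7 + M)/3 = 7/3 - M/3)
c(g) = g/9
G(b) = 4/3 + b**2/3 (G(b) = 7/3 - (3 - b**2)/3 = 7/3 + (-1 + b**2/3) = 4/3 + b**2/3)
G(c(-1))*(-12) = (4/3 + ((1/9)*(-1))**2/3)*(-12) = (4/3 + (-1/9)**2/3)*(-12) = (4/3 + (1/3)*(1/81))*(-12) = (4/3 + 1/243)*(-12) = (325/243)*(-12) = -1300/81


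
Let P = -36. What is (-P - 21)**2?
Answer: 225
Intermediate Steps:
(-P - 21)**2 = (-1*(-36) - 21)**2 = (36 - 21)**2 = 15**2 = 225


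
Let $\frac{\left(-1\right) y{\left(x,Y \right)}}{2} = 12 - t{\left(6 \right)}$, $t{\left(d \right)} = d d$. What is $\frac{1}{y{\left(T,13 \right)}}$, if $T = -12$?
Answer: $\frac{1}{48} \approx 0.020833$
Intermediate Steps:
$t{\left(d \right)} = d^{2}$
$y{\left(x,Y \right)} = 48$ ($y{\left(x,Y \right)} = - 2 \left(12 - 6^{2}\right) = - 2 \left(12 - 36\right) = \left(-2\right) \left(-24\right) = 48$)
$\frac{1}{y{\left(T,13 \right)}} = \frac{1}{48}$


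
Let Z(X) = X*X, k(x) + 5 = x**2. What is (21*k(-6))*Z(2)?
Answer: 2604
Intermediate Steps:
k(x) = -5 + x**2
Z(X) = X**2
(21*k(-6))*Z(2) = (21*(-5 + (-6)**2))*2**2 = (21*(-5 + 36))*4 = (21*31)*4 = 651*4 = 2604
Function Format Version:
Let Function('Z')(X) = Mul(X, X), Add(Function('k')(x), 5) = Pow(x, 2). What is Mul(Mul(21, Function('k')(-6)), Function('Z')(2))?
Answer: 2604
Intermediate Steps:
Function('k')(x) = Add(-5, Pow(x, 2))
Function('Z')(X) = Pow(X, 2)
Mul(Mul(21, Function('k')(-6)), Function('Z')(2)) = Mul(Mul(21, Add(-5, Pow(-6, 2))), Pow(2, 2)) = Mul(Mul(21, Add(-5, 36)), 4) = Mul(Mul(21, 31), 4) = Mul(651, 4) = 2604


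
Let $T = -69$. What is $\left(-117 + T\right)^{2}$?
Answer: $34596$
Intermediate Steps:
$\left(-117 + T\right)^{2} = \left(-117 - 69\right)^{2} = \left(-186\right)^{2} = 34596$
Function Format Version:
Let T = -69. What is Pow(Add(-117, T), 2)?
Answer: 34596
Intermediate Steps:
Pow(Add(-117, T), 2) = Pow(Add(-117, -69), 2) = Pow(-186, 2) = 34596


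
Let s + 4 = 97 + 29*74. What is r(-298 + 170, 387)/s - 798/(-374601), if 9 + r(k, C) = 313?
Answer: 38555142/279577213 ≈ 0.13791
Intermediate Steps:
r(k, C) = 304 (r(k, C) = -9 + 313 = 304)
s = 2239 (s = -4 + (97 + 29*74) = -4 + (97 + 2146) = -4 + 2243 = 2239)
r(-298 + 170, 387)/s - 798/(-374601) = 304/2239 - 798/(-374601) = 304*(1/2239) - 798*(-1/374601) = 304/2239 + 266/124867 = 38555142/279577213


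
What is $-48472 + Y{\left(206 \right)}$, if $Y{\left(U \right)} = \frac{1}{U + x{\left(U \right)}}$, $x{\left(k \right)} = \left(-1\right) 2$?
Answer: $- \frac{9888287}{204} \approx -48472.0$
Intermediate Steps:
$x{\left(k \right)} = -2$
$Y{\left(U \right)} = \frac{1}{-2 + U}$ ($Y{\left(U \right)} = \frac{1}{U - 2} = \frac{1}{-2 + U}$)
$-48472 + Y{\left(206 \right)} = -48472 + \frac{1}{-2 + 206} = -48472 + \frac{1}{204} = - \frac{9888287}{204}$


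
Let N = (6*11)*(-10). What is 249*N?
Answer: -164340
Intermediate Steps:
N = -660 (N = 66*(-10) = -660)
249*N = 249*(-660) = -164340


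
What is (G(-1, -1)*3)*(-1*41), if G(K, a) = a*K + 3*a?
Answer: 246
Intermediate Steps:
G(K, a) = 3*a + K*a (G(K, a) = K*a + 3*a = 3*a + K*a)
(G(-1, -1)*3)*(-1*41) = (-(3 - 1)*3)*(-1*41) = (-1*2*3)*(-41) = -2*3*(-41) = -6*(-41) = 246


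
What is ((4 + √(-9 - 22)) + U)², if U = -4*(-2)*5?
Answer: (44 + I*√31)² ≈ 1905.0 + 489.96*I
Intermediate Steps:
U = 40 (U = 8*5 = 40)
((4 + √(-9 - 22)) + U)² = ((4 + √(-9 - 22)) + 40)² = ((4 + √(-31)) + 40)² = ((4 + I*√31) + 40)² = (44 + I*√31)²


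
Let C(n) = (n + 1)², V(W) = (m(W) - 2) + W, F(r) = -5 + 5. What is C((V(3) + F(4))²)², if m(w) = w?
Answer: 83521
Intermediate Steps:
F(r) = 0
V(W) = -2 + 2*W (V(W) = (W - 2) + W = (-2 + W) + W = -2 + 2*W)
C(n) = (1 + n)²
C((V(3) + F(4))²)² = ((1 + ((-2 + 2*3) + 0)²)²)² = ((1 + ((-2 + 6) + 0)²)²)² = ((1 + (4 + 0)²)²)² = ((1 + 4²)²)² = ((1 + 16)²)² = (17²)² = 289² = 83521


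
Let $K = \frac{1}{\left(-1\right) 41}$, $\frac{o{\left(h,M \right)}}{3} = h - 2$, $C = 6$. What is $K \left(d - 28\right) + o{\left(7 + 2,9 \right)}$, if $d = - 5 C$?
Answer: $\frac{919}{41} \approx 22.415$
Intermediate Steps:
$o{\left(h,M \right)} = -6 + 3 h$ ($o{\left(h,M \right)} = 3 \left(h - 2\right) = 3 \left(-2 + h\right) = -6 + 3 h$)
$d = -30$ ($d = \left(-5\right) 6 = -30$)
$K = - \frac{1}{41}$ ($K = \frac{1}{-41} = - \frac{1}{41} \approx -0.02439$)
$K \left(d - 28\right) + o{\left(7 + 2,9 \right)} = - \frac{-30 - 28}{41} - \left(6 - 3 \left(7 + 2\right)\right) = - \frac{-30 - 28}{41} + \left(-6 + 3 \cdot 9\right) = \left(- \frac{1}{41}\right) \left(-58\right) + \left(-6 + 27\right) = \frac{58}{41} + 21 = \frac{919}{41}$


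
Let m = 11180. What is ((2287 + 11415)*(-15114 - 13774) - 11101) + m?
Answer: -395823297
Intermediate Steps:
((2287 + 11415)*(-15114 - 13774) - 11101) + m = ((2287 + 11415)*(-15114 - 13774) - 11101) + 11180 = (13702*(-28888) - 11101) + 11180 = (-395823376 - 11101) + 11180 = -395834477 + 11180 = -395823297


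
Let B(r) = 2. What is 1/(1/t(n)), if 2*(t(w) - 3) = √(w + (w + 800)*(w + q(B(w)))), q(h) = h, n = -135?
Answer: 3 + I*√22145 ≈ 3.0 + 148.81*I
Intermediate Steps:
t(w) = 3 + √(w + (2 + w)*(800 + w))/2 (t(w) = 3 + √(w + (w + 800)*(w + 2))/2 = 3 + √(w + (800 + w)*(2 + w))/2 = 3 + √(w + (2 + w)*(800 + w))/2)
1/(1/t(n)) = 1/(1/(3 + √(1600 + (-135)² + 803*(-135))/2)) = 1/(1/(3 + √(1600 + 18225 - 108405)/2)) = 1/(1/(3 + √(-88580)/2)) = 1/(1/(3 + (2*I*√22145)/2)) = 1/(1/(3 + I*√22145)) = 3 + I*√22145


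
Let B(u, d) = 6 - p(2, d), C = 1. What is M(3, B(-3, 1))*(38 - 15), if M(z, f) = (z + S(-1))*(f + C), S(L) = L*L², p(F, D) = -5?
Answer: 552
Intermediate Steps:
S(L) = L³
B(u, d) = 11 (B(u, d) = 6 - 1*(-5) = 6 + 5 = 11)
M(z, f) = (1 + f)*(-1 + z) (M(z, f) = (z + (-1)³)*(f + 1) = (z - 1)*(1 + f) = (-1 + z)*(1 + f) = (1 + f)*(-1 + z))
M(3, B(-3, 1))*(38 - 15) = (-1 + 3 - 1*11 + 11*3)*(38 - 15) = (-1 + 3 - 11 + 33)*23 = 24*23 = 552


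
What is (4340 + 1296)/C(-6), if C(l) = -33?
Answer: -5636/33 ≈ -170.79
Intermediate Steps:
(4340 + 1296)/C(-6) = (4340 + 1296)/(-33) = 5636*(-1/33) = -5636/33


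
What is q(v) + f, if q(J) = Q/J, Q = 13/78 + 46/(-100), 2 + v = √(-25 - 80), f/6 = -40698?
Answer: -1996236856/8175 + 22*I*√105/8175 ≈ -2.4419e+5 + 0.027576*I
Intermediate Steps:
f = -244188 (f = 6*(-40698) = -244188)
v = -2 + I*√105 (v = -2 + √(-25 - 80) = -2 + √(-105) = -2 + I*√105 ≈ -2.0 + 10.247*I)
Q = -22/75 (Q = 13*(1/78) + 46*(-1/100) = ⅙ - 23/50 = -22/75 ≈ -0.29333)
q(J) = -22/(75*J)
q(v) + f = -22/(75*(-2 + I*√105)) - 244188 = -244188 - 22/(75*(-2 + I*√105))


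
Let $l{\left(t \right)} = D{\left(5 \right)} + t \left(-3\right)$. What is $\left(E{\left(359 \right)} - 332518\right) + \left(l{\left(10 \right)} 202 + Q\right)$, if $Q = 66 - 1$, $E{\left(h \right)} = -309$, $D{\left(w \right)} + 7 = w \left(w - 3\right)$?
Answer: $-338216$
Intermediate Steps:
$D{\left(w \right)} = -7 + w \left(-3 + w\right)$ ($D{\left(w \right)} = -7 + w \left(w - 3\right) = -7 + w \left(-3 + w\right)$)
$l{\left(t \right)} = 3 - 3 t$ ($l{\left(t \right)} = \left(-7 + 5^{2} - 15\right) + t \left(-3\right) = \left(-7 + 25 - 15\right) - 3 t = 3 - 3 t$)
$Q = 65$
$\left(E{\left(359 \right)} - 332518\right) + \left(l{\left(10 \right)} 202 + Q\right) = \left(-309 - 332518\right) + \left(\left(3 - 30\right) 202 + 65\right) = -332827 + \left(\left(3 - 30\right) 202 + 65\right) = -332827 + \left(\left(-27\right) 202 + 65\right) = -332827 + \left(-5454 + 65\right) = -332827 - 5389 = -338216$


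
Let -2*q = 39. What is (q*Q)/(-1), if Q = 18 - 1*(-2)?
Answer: 390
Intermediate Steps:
q = -39/2 (q = -½*39 = -39/2 ≈ -19.500)
Q = 20 (Q = 18 + 2 = 20)
(q*Q)/(-1) = -39/2*20/(-1) = -390*(-1) = 390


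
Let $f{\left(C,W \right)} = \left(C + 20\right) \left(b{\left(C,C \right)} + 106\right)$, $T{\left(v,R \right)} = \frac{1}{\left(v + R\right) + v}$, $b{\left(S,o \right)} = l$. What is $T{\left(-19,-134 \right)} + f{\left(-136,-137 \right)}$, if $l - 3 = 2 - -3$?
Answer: $- \frac{2274529}{172} \approx -13224.0$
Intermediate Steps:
$l = 8$ ($l = 3 + \left(2 - -3\right) = 3 + \left(2 + 3\right) = 3 + 5 = 8$)
$b{\left(S,o \right)} = 8$
$T{\left(v,R \right)} = \frac{1}{R + 2 v}$ ($T{\left(v,R \right)} = \frac{1}{\left(R + v\right) + v} = \frac{1}{R + 2 v}$)
$f{\left(C,W \right)} = 2280 + 114 C$ ($f{\left(C,W \right)} = \left(C + 20\right) \left(8 + 106\right) = \left(20 + C\right) 114 = 2280 + 114 C$)
$T{\left(-19,-134 \right)} + f{\left(-136,-137 \right)} = \frac{1}{-134 + 2 \left(-19\right)} + \left(2280 + 114 \left(-136\right)\right) = \frac{1}{-134 - 38} + \left(2280 - 15504\right) = \frac{1}{-172} - 13224 = - \frac{1}{172} - 13224 = - \frac{2274529}{172}$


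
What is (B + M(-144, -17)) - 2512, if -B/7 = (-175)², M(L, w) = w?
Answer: -216904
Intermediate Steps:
B = -214375 (B = -7*(-175)² = -7*30625 = -214375)
(B + M(-144, -17)) - 2512 = (-214375 - 17) - 2512 = -214392 - 2512 = -216904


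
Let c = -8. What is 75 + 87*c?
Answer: -621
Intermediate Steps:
75 + 87*c = 75 + 87*(-8) = 75 - 696 = -621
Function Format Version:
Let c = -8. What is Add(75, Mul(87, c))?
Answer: -621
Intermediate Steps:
Add(75, Mul(87, c)) = Add(75, Mul(87, -8)) = Add(75, -696) = -621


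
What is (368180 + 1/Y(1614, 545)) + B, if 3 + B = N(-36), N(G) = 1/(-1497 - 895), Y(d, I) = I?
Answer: 479970266127/1303640 ≈ 3.6818e+5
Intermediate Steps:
N(G) = -1/2392 (N(G) = 1/(-2392) = -1/2392)
B = -7177/2392 (B = -3 - 1/2392 = -7177/2392 ≈ -3.0004)
(368180 + 1/Y(1614, 545)) + B = (368180 + 1/545) - 7177/2392 = 200658101/545 - 7177/2392 = 479970266127/1303640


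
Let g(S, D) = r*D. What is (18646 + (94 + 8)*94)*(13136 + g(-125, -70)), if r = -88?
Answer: 544803264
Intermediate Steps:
g(S, D) = -88*D
(18646 + (94 + 8)*94)*(13136 + g(-125, -70)) = (18646 + (94 + 8)*94)*(13136 - 88*(-70)) = (18646 + 102*94)*(13136 + 6160) = (18646 + 9588)*19296 = 28234*19296 = 544803264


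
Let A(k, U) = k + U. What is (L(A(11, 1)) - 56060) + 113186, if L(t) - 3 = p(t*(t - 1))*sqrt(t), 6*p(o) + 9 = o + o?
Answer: 57129 + 85*sqrt(3) ≈ 57276.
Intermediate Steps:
A(k, U) = U + k
p(o) = -3/2 + o/3 (p(o) = -3/2 + (o + o)/6 = -3/2 + (2*o)/6 = -3/2 + o/3)
L(t) = 3 + sqrt(t)*(-3/2 + t*(-1 + t)/3) (L(t) = 3 + (-3/2 + (t*(t - 1))/3)*sqrt(t) = 3 + (-3/2 + (t*(-1 + t))/3)*sqrt(t) = 3 + (-3/2 + t*(-1 + t)/3)*sqrt(t) = 3 + sqrt(t)*(-3/2 + t*(-1 + t)/3))
(L(A(11, 1)) - 56060) + 113186 = ((3 + sqrt(1 + 11)*(-9 + 2*(1 + 11)*(-1 + (1 + 11)))/6) - 56060) + 113186 = ((3 + sqrt(12)*(-9 + 2*12*(-1 + 12))/6) - 56060) + 113186 = ((3 + (2*sqrt(3))*(-9 + 2*12*11)/6) - 56060) + 113186 = ((3 + (2*sqrt(3))*(-9 + 264)/6) - 56060) + 113186 = ((3 + (1/6)*(2*sqrt(3))*255) - 56060) + 113186 = ((3 + 85*sqrt(3)) - 56060) + 113186 = (-56057 + 85*sqrt(3)) + 113186 = 57129 + 85*sqrt(3)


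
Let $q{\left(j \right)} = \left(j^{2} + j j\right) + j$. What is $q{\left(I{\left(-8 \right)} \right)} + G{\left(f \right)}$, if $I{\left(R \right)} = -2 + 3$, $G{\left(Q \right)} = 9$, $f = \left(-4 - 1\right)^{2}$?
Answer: $12$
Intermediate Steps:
$f = 25$ ($f = \left(-5\right)^{2} = 25$)
$I{\left(R \right)} = 1$
$q{\left(j \right)} = j + 2 j^{2}$ ($q{\left(j \right)} = \left(j^{2} + j^{2}\right) + j = 2 j^{2} + j = j + 2 j^{2}$)
$q{\left(I{\left(-8 \right)} \right)} + G{\left(f \right)} = 1 \left(1 + 2 \cdot 1\right) + 9 = 1 \left(1 + 2\right) + 9 = 1 \cdot 3 + 9 = 3 + 9 = 12$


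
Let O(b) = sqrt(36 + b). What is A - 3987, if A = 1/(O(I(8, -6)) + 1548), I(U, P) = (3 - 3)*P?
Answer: -6195797/1554 ≈ -3987.0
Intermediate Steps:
I(U, P) = 0 (I(U, P) = 0*P = 0)
A = 1/1554 (A = 1/(sqrt(36 + 0) + 1548) = 1/(sqrt(36) + 1548) = 1/(6 + 1548) = 1/1554 ≈ 0.00064350)
A - 3987 = 1/1554 - 3987 = -6195797/1554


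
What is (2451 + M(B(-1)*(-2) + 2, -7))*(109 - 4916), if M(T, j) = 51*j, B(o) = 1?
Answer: -10065858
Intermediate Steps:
(2451 + M(B(-1)*(-2) + 2, -7))*(109 - 4916) = (2451 + 51*(-7))*(109 - 4916) = (2451 - 357)*(-4807) = 2094*(-4807) = -10065858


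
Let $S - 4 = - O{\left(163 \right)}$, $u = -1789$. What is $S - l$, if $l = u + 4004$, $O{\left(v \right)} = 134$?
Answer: $-2345$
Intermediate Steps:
$S = -130$ ($S = 4 - 134 = -130$)
$l = 2215$ ($l = -1789 + 4004 = 2215$)
$S - l = -130 - 2215 = -2345$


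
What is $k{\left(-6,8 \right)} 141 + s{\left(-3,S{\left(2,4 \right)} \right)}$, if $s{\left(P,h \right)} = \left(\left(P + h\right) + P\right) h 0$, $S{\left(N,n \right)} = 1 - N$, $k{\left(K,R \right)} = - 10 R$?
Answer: $-11280$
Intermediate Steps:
$s{\left(P,h \right)} = 0$ ($s{\left(P,h \right)} = \left(h + 2 P\right) h 0 = h \left(h + 2 P\right) 0 = 0$)
$k{\left(-6,8 \right)} 141 + s{\left(-3,S{\left(2,4 \right)} \right)} = \left(-10\right) 8 \cdot 141 + 0 = \left(-80\right) 141 + 0 = -11280 + 0 = -11280$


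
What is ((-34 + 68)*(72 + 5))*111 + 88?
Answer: 290686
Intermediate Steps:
((-34 + 68)*(72 + 5))*111 + 88 = (34*77)*111 + 88 = 2618*111 + 88 = 290598 + 88 = 290686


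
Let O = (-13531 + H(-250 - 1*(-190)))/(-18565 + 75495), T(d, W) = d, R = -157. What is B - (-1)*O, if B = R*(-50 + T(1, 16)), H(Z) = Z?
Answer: 437948899/56930 ≈ 7692.8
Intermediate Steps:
B = 7693 (B = -157*(-50 + 1) = -157*(-49) = 7693)
O = -13591/56930 (O = (-13531 + (-250 - 1*(-190)))/(-18565 + 75495) = (-13531 + (-250 + 190))/56930 = (-13531 - 60)*(1/56930) = -13591*1/56930 = -13591/56930 ≈ -0.23873)
B - (-1)*O = 7693 - (-1)*(-13591)/56930 = 7693 - 1*13591/56930 = 7693 - 13591/56930 = 437948899/56930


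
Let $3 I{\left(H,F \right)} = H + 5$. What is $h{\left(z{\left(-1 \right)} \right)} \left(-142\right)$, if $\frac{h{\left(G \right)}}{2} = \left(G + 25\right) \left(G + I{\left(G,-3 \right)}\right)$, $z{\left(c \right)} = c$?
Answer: $-2272$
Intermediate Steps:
$I{\left(H,F \right)} = \frac{5}{3} + \frac{H}{3}$ ($I{\left(H,F \right)} = \frac{H + 5}{3} = \frac{5 + H}{3} = \frac{5}{3} + \frac{H}{3}$)
$h{\left(G \right)} = 2 \left(25 + G\right) \left(\frac{5}{3} + \frac{4 G}{3}\right)$ ($h{\left(G \right)} = 2 \left(G + 25\right) \left(G + \left(\frac{5}{3} + \frac{G}{3}\right)\right) = 2 \left(25 + G\right) \left(\frac{5}{3} + \frac{4 G}{3}\right)$)
$h{\left(z{\left(-1 \right)} \right)} \left(-142\right) = \left(\frac{250}{3} + 70 \left(-1\right) + \frac{8 \left(-1\right)^{2}}{3}\right) \left(-142\right) = \left(\frac{250}{3} - 70 + \frac{8}{3} \cdot 1\right) \left(-142\right) = \left(\frac{250}{3} - 70 + \frac{8}{3}\right) \left(-142\right) = 16 \left(-142\right) = -2272$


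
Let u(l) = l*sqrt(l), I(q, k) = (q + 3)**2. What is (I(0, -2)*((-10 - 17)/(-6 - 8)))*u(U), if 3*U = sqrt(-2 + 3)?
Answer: 27*sqrt(3)/14 ≈ 3.3404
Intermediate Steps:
U = 1/3 (U = sqrt(-2 + 3)/3 = sqrt(1)/3 = (1/3)*1 = 1/3 ≈ 0.33333)
I(q, k) = (3 + q)**2
u(l) = l**(3/2)
(I(0, -2)*((-10 - 17)/(-6 - 8)))*u(U) = ((3 + 0)**2*((-10 - 17)/(-6 - 8)))*(1/3)**(3/2) = (3**2*(-27/(-14)))*(sqrt(3)/9) = (9*(-27*(-1/14)))*(sqrt(3)/9) = (9*(27/14))*(sqrt(3)/9) = 243*(sqrt(3)/9)/14 = 27*sqrt(3)/14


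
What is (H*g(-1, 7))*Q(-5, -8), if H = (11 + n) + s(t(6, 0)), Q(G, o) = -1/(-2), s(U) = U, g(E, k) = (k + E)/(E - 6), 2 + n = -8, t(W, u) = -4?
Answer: 9/7 ≈ 1.2857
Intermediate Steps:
n = -10 (n = -2 - 8 = -10)
g(E, k) = (E + k)/(-6 + E)
Q(G, o) = ½ (Q(G, o) = -1*(-½) = ½)
H = -3 (H = (11 - 10) - 4 = 1 - 4 = -3)
(H*g(-1, 7))*Q(-5, -8) = -3*(-1 + 7)/(-6 - 1)*(½) = -3*6/(-7)*(½) = -(-3)*6/7*(½) = -3*(-6/7)*(½) = (18/7)*(½) = 9/7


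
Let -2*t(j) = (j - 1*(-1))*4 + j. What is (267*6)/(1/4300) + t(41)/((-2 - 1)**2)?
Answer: 123994591/18 ≈ 6.8886e+6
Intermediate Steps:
t(j) = -2 - 5*j/2 (t(j) = -((j - 1*(-1))*4 + j)/2 = -((j + 1)*4 + j)/2 = -((1 + j)*4 + j)/2 = -((4 + 4*j) + j)/2 = -(4 + 5*j)/2 = -2 - 5*j/2)
(267*6)/(1/4300) + t(41)/((-2 - 1)**2) = (267*6)/(1/4300) + (-2 - 5/2*41)/((-2 - 1)**2) = 1602/(1/4300) + (-2 - 205/2)/((-3)**2) = 1602*4300 - 209/2/9 = 6888600 - 209/2*1/9 = 6888600 - 209/18 = 123994591/18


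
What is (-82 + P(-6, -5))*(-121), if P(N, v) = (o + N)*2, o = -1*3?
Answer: 12100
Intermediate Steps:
o = -3
P(N, v) = -6 + 2*N (P(N, v) = (-3 + N)*2 = -6 + 2*N)
(-82 + P(-6, -5))*(-121) = (-82 + (-6 + 2*(-6)))*(-121) = (-82 + (-6 - 12))*(-121) = (-82 - 18)*(-121) = -100*(-121) = 12100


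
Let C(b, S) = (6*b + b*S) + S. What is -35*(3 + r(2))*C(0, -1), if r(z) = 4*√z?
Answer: 105 + 140*√2 ≈ 302.99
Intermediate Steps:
C(b, S) = S + 6*b + S*b (C(b, S) = (6*b + S*b) + S = S + 6*b + S*b)
-35*(3 + r(2))*C(0, -1) = -35*(3 + 4*√2)*(-1 + 6*0 - 1*0) = -35*(3 + 4*√2)*(-1 + 0 + 0) = -35*(3 + 4*√2)*(-1) = -35*(-3 - 4*√2) = 105 + 140*√2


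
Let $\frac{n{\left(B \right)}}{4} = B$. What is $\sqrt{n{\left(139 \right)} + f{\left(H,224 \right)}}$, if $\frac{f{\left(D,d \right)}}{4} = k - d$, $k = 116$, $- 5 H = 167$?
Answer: $2 \sqrt{31} \approx 11.136$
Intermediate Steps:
$H = - \frac{167}{5}$ ($H = \left(- \frac{1}{5}\right) 167 = - \frac{167}{5} \approx -33.4$)
$n{\left(B \right)} = 4 B$
$f{\left(D,d \right)} = 464 - 4 d$ ($f{\left(D,d \right)} = 4 \left(116 - d\right) = 464 - 4 d$)
$\sqrt{n{\left(139 \right)} + f{\left(H,224 \right)}} = \sqrt{4 \cdot 139 + \left(464 - 896\right)} = \sqrt{556 + \left(464 - 896\right)} = \sqrt{556 - 432} = \sqrt{124} = 2 \sqrt{31}$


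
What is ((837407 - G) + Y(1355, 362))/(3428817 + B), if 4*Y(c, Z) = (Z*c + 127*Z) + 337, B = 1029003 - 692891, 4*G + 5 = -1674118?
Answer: 1390143/3764929 ≈ 0.36924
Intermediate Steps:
G = -1674123/4 (G = -5/4 + (1/4)*(-1674118) = -5/4 - 837059/2 = -1674123/4 ≈ -4.1853e+5)
B = 336112
Y(c, Z) = 337/4 + 127*Z/4 + Z*c/4 (Y(c, Z) = ((Z*c + 127*Z) + 337)/4 = ((127*Z + Z*c) + 337)/4 = (337 + 127*Z + Z*c)/4 = 337/4 + 127*Z/4 + Z*c/4)
((837407 - G) + Y(1355, 362))/(3428817 + B) = ((837407 - 1*(-1674123/4)) + (337/4 + (127/4)*362 + (1/4)*362*1355))/(3428817 + 336112) = ((837407 + 1674123/4) + (337/4 + 22987/2 + 245255/2))/3764929 = (5023751/4 + 536821/4)*(1/3764929) = 1390143*(1/3764929) = 1390143/3764929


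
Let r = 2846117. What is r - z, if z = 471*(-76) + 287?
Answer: 2881626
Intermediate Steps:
z = -35509 (z = -35796 + 287 = -35509)
r - z = 2846117 - 1*(-35509) = 2846117 + 35509 = 2881626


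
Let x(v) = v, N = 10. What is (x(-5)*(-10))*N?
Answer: 500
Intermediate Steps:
(x(-5)*(-10))*N = -5*(-10)*10 = 50*10 = 500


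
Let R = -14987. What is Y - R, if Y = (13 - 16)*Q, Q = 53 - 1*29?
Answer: 14915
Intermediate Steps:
Q = 24 (Q = 53 - 29 = 24)
Y = -72 (Y = (13 - 16)*24 = -3*24 = -72)
Y - R = -72 - 1*(-14987) = -72 + 14987 = 14915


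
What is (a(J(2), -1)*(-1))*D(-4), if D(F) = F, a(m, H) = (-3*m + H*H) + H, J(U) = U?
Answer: -24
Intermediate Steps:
a(m, H) = H + H² - 3*m (a(m, H) = (-3*m + H²) + H = (H² - 3*m) + H = H + H² - 3*m)
(a(J(2), -1)*(-1))*D(-4) = ((-1 + (-1)² - 3*2)*(-1))*(-4) = ((-1 + 1 - 6)*(-1))*(-4) = -6*(-1)*(-4) = 6*(-4) = -24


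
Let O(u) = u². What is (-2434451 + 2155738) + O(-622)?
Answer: 108171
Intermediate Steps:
(-2434451 + 2155738) + O(-622) = (-2434451 + 2155738) + (-622)² = -278713 + 386884 = 108171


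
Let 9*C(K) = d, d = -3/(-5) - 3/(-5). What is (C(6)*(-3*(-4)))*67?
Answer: 536/5 ≈ 107.20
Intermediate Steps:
d = 6/5 (d = -3*(-⅕) - 3*(-⅕) = ⅗ + ⅗ = 6/5 ≈ 1.2000)
C(K) = 2/15 (C(K) = (⅑)*(6/5) = 2/15)
(C(6)*(-3*(-4)))*67 = (2*(-3*(-4))/15)*67 = ((2/15)*12)*67 = (8/5)*67 = 536/5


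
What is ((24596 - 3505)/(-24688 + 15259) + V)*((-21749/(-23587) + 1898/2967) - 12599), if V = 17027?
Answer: -20217207368098332872/94266601263 ≈ -2.1447e+8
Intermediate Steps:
((24596 - 3505)/(-24688 + 15259) + V)*((-21749/(-23587) + 1898/2967) - 12599) = ((24596 - 3505)/(-24688 + 15259) + 17027)*((-21749/(-23587) + 1898/2967) - 12599) = (21091/(-9429) + 17027)*((-21749*(-1/23587) + 1898*(1/2967)) - 12599) = (21091*(-1/9429) + 17027)*((21749/23587 + 1898/2967) - 12599) = (-3013/1347 + 17027)*(109297409/69982629 - 12599) = (22932356/1347)*(-881601845362/69982629) = -20217207368098332872/94266601263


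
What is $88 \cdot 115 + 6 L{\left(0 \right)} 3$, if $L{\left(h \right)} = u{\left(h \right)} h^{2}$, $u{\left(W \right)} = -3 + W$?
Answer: $10120$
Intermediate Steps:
$L{\left(h \right)} = h^{2} \left(-3 + h\right)$ ($L{\left(h \right)} = \left(-3 + h\right) h^{2} = h^{2} \left(-3 + h\right)$)
$88 \cdot 115 + 6 L{\left(0 \right)} 3 = 88 \cdot 115 + 6 \cdot 0^{2} \left(-3 + 0\right) 3 = 10120 + 6 \cdot 0 \left(-3\right) 3 = 10120 + 6 \cdot 0 \cdot 3 = 10120 + 0 \cdot 3 = 10120 + 0 = 10120$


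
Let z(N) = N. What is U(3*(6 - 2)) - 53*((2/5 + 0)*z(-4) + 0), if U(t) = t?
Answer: 484/5 ≈ 96.800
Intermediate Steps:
U(3*(6 - 2)) - 53*((2/5 + 0)*z(-4) + 0) = 3*(6 - 2) - 53*((2/5 + 0)*(-4) + 0) = 3*4 - 53*((2*(⅕) + 0)*(-4) + 0) = 12 - 53*((⅖ + 0)*(-4) + 0) = 12 - 53*((⅖)*(-4) + 0) = 12 - 53*(-8/5 + 0) = 12 - 53*(-8)/5 = 12 - 53*(-8/5) = 12 + 424/5 = 484/5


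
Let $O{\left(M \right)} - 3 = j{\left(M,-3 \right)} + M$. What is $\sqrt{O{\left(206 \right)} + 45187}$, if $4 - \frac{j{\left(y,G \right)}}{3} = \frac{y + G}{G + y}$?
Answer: $3 \sqrt{5045} \approx 213.08$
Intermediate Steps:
$j{\left(y,G \right)} = 9$ ($j{\left(y,G \right)} = 12 - 3 \frac{y + G}{G + y} = 12 - 3 \frac{G + y}{G + y} = 12 - 3 = 9$)
$O{\left(M \right)} = 12 + M$ ($O{\left(M \right)} = 3 + \left(9 + M\right) = 12 + M$)
$\sqrt{O{\left(206 \right)} + 45187} = \sqrt{\left(12 + 206\right) + 45187} = \sqrt{218 + 45187} = \sqrt{45405} = 3 \sqrt{5045}$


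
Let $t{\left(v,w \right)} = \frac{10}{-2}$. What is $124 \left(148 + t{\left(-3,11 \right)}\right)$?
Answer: $17732$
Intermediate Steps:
$t{\left(v,w \right)} = -5$ ($t{\left(v,w \right)} = 10 \left(- \frac{1}{2}\right) = -5$)
$124 \left(148 + t{\left(-3,11 \right)}\right) = 124 \left(148 - 5\right) = 124 \cdot 143 = 17732$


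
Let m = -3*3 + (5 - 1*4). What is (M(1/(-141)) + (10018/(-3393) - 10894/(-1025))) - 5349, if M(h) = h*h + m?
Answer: -41096265728872/7682515425 ≈ -5349.3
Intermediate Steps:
m = -8 (m = -9 + (5 - 4) = -9 + 1 = -8)
M(h) = -8 + h**2 (M(h) = h*h - 8 = h**2 - 8 = -8 + h**2)
(M(1/(-141)) + (10018/(-3393) - 10894/(-1025))) - 5349 = ((-8 + (1/(-141))**2) + (10018/(-3393) - 10894/(-1025))) - 5349 = ((-8 + (-1/141)**2) + (10018*(-1/3393) - 10894*(-1/1025))) - 5349 = ((-8 + 1/19881) + (-10018/3393 + 10894/1025)) - 5349 = (-159047/19881 + 26694892/3477825) - 5349 = -2490720547/7682515425 - 5349 = -41096265728872/7682515425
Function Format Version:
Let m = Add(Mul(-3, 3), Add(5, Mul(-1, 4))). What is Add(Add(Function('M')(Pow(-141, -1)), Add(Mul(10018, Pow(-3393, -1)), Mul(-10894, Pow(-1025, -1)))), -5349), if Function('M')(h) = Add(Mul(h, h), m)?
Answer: Rational(-41096265728872, 7682515425) ≈ -5349.3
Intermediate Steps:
m = -8 (m = Add(-9, Add(5, -4)) = Add(-9, 1) = -8)
Function('M')(h) = Add(-8, Pow(h, 2)) (Function('M')(h) = Add(Mul(h, h), -8) = Add(Pow(h, 2), -8) = Add(-8, Pow(h, 2)))
Add(Add(Function('M')(Pow(-141, -1)), Add(Mul(10018, Pow(-3393, -1)), Mul(-10894, Pow(-1025, -1)))), -5349) = Add(Add(Add(-8, Pow(Pow(-141, -1), 2)), Add(Mul(10018, Pow(-3393, -1)), Mul(-10894, Pow(-1025, -1)))), -5349) = Add(Add(Add(-8, Pow(Rational(-1, 141), 2)), Add(Mul(10018, Rational(-1, 3393)), Mul(-10894, Rational(-1, 1025)))), -5349) = Add(Add(Add(-8, Rational(1, 19881)), Add(Rational(-10018, 3393), Rational(10894, 1025))), -5349) = Add(Add(Rational(-159047, 19881), Rational(26694892, 3477825)), -5349) = Add(Rational(-2490720547, 7682515425), -5349) = Rational(-41096265728872, 7682515425)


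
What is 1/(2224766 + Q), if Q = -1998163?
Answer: 1/226603 ≈ 4.4130e-6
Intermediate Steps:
1/(2224766 + Q) = 1/(2224766 - 1998163) = 1/226603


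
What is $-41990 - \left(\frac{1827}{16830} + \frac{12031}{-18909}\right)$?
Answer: $- \frac{134976418387}{3214530} \approx -41990.0$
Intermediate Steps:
$-41990 - \left(\frac{1827}{16830} + \frac{12031}{-18909}\right) = -41990 - \left(1827 \cdot \frac{1}{16830} + 12031 \left(- \frac{1}{18909}\right)\right) = -41990 - \left(\frac{203}{1870} - \frac{12031}{18909}\right) = -41990 - - \frac{1696313}{3214530} = -41990 + \frac{1696313}{3214530} = - \frac{134976418387}{3214530}$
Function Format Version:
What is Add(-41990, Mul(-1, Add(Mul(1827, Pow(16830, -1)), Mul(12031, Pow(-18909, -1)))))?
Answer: Rational(-134976418387, 3214530) ≈ -41990.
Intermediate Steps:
Add(-41990, Mul(-1, Add(Mul(1827, Pow(16830, -1)), Mul(12031, Pow(-18909, -1))))) = Add(-41990, Mul(-1, Add(Mul(1827, Rational(1, 16830)), Mul(12031, Rational(-1, 18909))))) = Add(-41990, Mul(-1, Add(Rational(203, 1870), Rational(-12031, 18909)))) = Add(-41990, Mul(-1, Rational(-1696313, 3214530))) = Add(-41990, Rational(1696313, 3214530)) = Rational(-134976418387, 3214530)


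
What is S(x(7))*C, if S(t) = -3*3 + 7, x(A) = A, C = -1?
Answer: 2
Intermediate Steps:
S(t) = -2 (S(t) = -9 + 7 = -2)
S(x(7))*C = -2*(-1) = 2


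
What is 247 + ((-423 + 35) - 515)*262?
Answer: -236339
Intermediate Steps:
247 + ((-423 + 35) - 515)*262 = 247 + (-388 - 515)*262 = 247 - 903*262 = 247 - 236586 = -236339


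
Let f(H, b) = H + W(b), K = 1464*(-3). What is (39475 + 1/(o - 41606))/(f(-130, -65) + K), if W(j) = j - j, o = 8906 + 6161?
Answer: -523813512/60004679 ≈ -8.7295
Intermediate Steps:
o = 15067
W(j) = 0
K = -4392
f(H, b) = H (f(H, b) = H + 0 = H)
(39475 + 1/(o - 41606))/(f(-130, -65) + K) = (39475 + 1/(15067 - 41606))/(-130 - 4392) = (39475 + 1/(-26539))/(-4522) = (39475 - 1/26539)*(-1/4522) = (1047627024/26539)*(-1/4522) = -523813512/60004679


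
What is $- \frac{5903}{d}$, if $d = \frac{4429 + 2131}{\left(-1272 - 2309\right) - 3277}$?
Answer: $\frac{20241387}{3280} \approx 6171.2$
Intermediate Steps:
$d = - \frac{3280}{3429}$ ($d = \frac{6560}{-3581 - 3277} = \frac{6560}{-6858} = 6560 \left(- \frac{1}{6858}\right) = - \frac{3280}{3429} \approx -0.95655$)
$- \frac{5903}{d} = - \frac{5903}{- \frac{3280}{3429}} = \left(-5903\right) \left(- \frac{3429}{3280}\right) = \frac{20241387}{3280}$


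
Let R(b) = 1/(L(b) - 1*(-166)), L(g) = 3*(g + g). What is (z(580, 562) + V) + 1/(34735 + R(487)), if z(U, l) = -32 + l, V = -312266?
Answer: -33437327385128/107261681 ≈ -3.1174e+5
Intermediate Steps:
L(g) = 6*g (L(g) = 3*(2*g) = 6*g)
R(b) = 1/(166 + 6*b) (R(b) = 1/(6*b - 1*(-166)) = 1/(6*b + 166) = 1/(166 + 6*b))
(z(580, 562) + V) + 1/(34735 + R(487)) = ((-32 + 562) - 312266) + 1/(34735 + 1/(2*(83 + 3*487))) = (530 - 312266) + 1/(34735 + 1/(2*(83 + 1461))) = -311736 + 1/(34735 + (½)/1544) = -311736 + 1/(34735 + (½)*(1/1544)) = -311736 + 1/(34735 + 1/3088) = -311736 + 1/(107261681/3088) = -311736 + 3088/107261681 = -33437327385128/107261681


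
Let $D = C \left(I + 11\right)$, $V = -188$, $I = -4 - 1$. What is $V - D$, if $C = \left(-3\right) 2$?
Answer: $-152$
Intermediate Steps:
$C = -6$
$I = -5$
$D = -36$ ($D = - 6 \left(-5 + 11\right) = \left(-6\right) 6 = -36$)
$V - D = -188 - -36 = -188 + 36 = -152$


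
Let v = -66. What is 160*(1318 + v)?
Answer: 200320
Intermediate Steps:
160*(1318 + v) = 160*(1318 - 66) = 160*1252 = 200320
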